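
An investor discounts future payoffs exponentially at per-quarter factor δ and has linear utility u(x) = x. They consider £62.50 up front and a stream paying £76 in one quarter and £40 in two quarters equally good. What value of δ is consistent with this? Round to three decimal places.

δ ≈ 0.620

Present value of the stream is 76·δ + 40·δ². Indifference gives 76δ + 40δ² = 62.50.
Rearranged: 40δ² + 76δ − 62.50 = 0.
The positive root is δ = [−76 + √(76² + 4·40·62.50)] / (2·40) = (−76 + 125.603)/80 ≈ 0.620.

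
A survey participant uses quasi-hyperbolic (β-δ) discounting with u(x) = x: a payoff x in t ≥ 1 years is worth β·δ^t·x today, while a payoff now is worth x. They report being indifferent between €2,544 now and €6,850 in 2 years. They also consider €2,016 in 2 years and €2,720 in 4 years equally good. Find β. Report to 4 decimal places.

The second indifference involves only future payoffs, so β cancels: β·δ^2·2016 = β·δ^4·2720, giving δ^2 = 2016/2720 = 0.74118, so δ = 0.86092.
Substituting δ into 2544 = β·δ^2·6850: β = 2544/(5077.059) ≈ 0.5011.

β ≈ 0.5011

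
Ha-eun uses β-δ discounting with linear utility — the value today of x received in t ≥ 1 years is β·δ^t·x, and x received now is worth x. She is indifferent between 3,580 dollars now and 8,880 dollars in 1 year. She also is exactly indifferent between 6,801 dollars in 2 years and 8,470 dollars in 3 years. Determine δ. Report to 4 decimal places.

δ ≈ 0.8030

From the later pair, β·δ^2·6801 = β·δ^3·8470; dividing through, δ = 6801/8470 = 0.80295.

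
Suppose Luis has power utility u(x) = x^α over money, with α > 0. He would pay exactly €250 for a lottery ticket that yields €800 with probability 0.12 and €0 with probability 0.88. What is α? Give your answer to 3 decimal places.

Since u(0) = 0, the lottery's EU is 0.12·800^α.
Setting u(250) equal to that: 250^α = 0.12·800^α ⇒ (250/800)^α = 0.12.
Taking logs: α·ln(250/800) = ln(0.12), so α = -2.120264 / -1.163151 ≈ 1.823.

α ≈ 1.823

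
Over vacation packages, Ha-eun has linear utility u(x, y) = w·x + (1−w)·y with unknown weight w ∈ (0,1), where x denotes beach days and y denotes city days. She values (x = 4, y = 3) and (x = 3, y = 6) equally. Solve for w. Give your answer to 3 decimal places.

u(4,3) = u(3,6) means w·4 + (1−w)·3 = w·3 + (1−w)·6.
Rearranging, 1·w − 3·(1−w) = 0.
The marginal rate of substitution is 3/1, so w = 3/(1+3) = 0.750.

w = 0.750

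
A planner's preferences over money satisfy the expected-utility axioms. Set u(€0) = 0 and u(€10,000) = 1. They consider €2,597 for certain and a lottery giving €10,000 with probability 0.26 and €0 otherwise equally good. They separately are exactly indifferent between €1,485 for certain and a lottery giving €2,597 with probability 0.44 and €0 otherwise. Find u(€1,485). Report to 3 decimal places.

0.114

First, u(€2,597) = 0.26·u(€10,000) + 0.74·u(€0) = 0.26.
The second indifference gives u(€1,485) = 0.44·u(€2,597) + 0.56·u(€0) = 0.44·0.26 + 0.56·0.00 = 0.1144.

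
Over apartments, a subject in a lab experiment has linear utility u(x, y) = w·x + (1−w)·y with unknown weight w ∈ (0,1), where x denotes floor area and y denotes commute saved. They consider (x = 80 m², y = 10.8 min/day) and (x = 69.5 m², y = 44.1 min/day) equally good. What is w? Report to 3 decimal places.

w = 0.760

u(80,10.8) = u(69.5,44.1) means w·80 + (1−w)·10.8 = w·69.5 + (1−w)·44.1.
Rearranging, 10.5·w − 33.3·(1−w) = 0.
The marginal rate of substitution is 33.3/10.5, so w = 33.3/(10.5+33.3) = 0.760.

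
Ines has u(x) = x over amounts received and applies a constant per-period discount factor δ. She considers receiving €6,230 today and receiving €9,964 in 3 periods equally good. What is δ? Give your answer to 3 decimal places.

Equating discounted utilities: u(6230) = δ^3·u(9964) ⇒ δ^3 = u(6230)/u(9964).
With u(x) = x: δ^3 = 6230/9964 = 0.62525.
So δ = 0.62525^(1/3) ≈ 0.855.

δ ≈ 0.855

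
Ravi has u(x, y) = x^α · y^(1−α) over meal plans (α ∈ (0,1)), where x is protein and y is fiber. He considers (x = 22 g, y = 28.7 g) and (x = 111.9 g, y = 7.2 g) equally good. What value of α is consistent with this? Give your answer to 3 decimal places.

Set the two utilities equal: 22^α·28.7^(1−α) = 111.9^α·7.2^(1−α).
Rearrange to (22/111.9)^α = (7.2/28.7)^(1−α) and take logs: α·-1.626563 = (1−α)·-1.382816.
With A = -1.626563 and B = -1.382816: α·A = (1−α)·B, so α = B/(A+B) = -1.382816/-3.009379 ≈ 0.460.

α ≈ 0.460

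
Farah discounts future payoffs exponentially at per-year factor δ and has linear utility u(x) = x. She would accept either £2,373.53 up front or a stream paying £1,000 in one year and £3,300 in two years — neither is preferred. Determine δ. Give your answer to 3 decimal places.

δ ≈ 0.710

Equating present values: 2373.53 = 1000δ + 3300δ².
So 3300δ² + 1000δ − 2373.53 = 0.
δ = (−1000 + √(1000² + 4·3300·2373.53)) / (2·3300) = (−1000 + √32330596.00) / 6600 ≈ 0.710.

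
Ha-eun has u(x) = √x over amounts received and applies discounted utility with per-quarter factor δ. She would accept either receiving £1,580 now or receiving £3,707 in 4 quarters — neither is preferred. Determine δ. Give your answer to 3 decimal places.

Equating discounted utilities: u(1580) = δ^4·u(3707) ⇒ δ^4 = u(1580)/u(3707).
With u(x) = √x: δ^4 = √1580/√3707 = √(1580/3707) = 0.65286.
So δ = 0.65286^(1/4) ≈ 0.899.

δ ≈ 0.899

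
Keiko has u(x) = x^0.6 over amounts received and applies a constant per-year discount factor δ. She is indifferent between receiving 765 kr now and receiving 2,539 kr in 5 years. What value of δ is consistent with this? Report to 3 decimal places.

δ ≈ 0.866

Equating discounted utilities: u(765) = δ^5·u(2539) ⇒ δ^5 = u(765)/u(2539).
Since u(x) = x^0.6, δ^5 = (765/2539)^0.6 = 0.30130^0.6 = 0.48685.
Taking the 5th root: δ = 0.48685^(1/5) ≈ 0.866.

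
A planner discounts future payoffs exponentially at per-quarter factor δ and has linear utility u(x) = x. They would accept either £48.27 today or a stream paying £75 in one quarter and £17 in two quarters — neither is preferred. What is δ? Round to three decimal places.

Equating present values: 48.27 = 75δ + 17δ².
Rearranged: 17δ² + 75δ − 48.27 = 0.
The positive root is δ = [−75 + √(75² + 4·17·48.27)] / (2·17) = (−75 + 94.379)/34 ≈ 0.570.

δ ≈ 0.570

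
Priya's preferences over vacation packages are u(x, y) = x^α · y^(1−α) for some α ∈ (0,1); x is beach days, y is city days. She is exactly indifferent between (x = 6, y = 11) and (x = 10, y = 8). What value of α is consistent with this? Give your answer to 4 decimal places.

Set the two utilities equal: 6^α·11^(1−α) = 10^α·8^(1−α).
Taking logs: α·ln 6 + (1−α)·ln 11 = α·ln 10 + (1−α)·ln 8, i.e. α·-0.5108256 = (1−α)·-0.3184537.
So α/(1−α) = (-0.3184537)/(-0.5108256) = 0.6234098, and α = 0.6234098/1.6234098 ≈ 0.3840.

α ≈ 0.3840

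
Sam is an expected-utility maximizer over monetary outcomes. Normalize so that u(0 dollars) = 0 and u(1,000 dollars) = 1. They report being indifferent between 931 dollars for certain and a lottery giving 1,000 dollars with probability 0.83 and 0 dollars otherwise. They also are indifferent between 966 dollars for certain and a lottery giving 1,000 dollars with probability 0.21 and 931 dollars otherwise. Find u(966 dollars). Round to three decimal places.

0.866

The first gamble pins u(931 dollars): it must equal 0.83·1 + 0.17·0 = 0.83.
Then u(966 dollars) = 0.21·u(1,000 dollars) + 0.79·u(931 dollars) = 0.21·1.00 + 0.79·0.83 = 0.8657.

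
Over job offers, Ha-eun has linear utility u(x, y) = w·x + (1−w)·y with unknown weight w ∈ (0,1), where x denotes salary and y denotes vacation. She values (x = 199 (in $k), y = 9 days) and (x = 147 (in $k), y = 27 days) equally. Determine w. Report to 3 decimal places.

u(199,9) = u(147,27) means w·199 + (1−w)·9 = w·147 + (1−w)·27.
w·(199−147) = (1−w)·(27−9), i.e. w·52 = (1−w)·18.
The marginal rate of substitution is 18/52, so w = 18/(52+18) = 0.257.

w = 0.257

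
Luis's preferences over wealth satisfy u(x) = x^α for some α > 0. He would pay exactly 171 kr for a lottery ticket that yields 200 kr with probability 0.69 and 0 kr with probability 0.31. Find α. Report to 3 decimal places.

α ≈ 2.369

EU(lottery) = 0.69·200^α + 0.31·0 = 0.69·200^α.
Indifference: 171^α = 0.69·200^α, so (171/200)^α = 0.69.
Take logs: α = ln 0.69 / ln(171/200) ≈ 2.36869.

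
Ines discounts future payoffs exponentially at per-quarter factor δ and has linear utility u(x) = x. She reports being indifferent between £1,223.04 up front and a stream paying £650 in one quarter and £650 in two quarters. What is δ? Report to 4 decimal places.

δ ≈ 0.9600

The stream is worth 650δ + 650δ² today, so 650δ + 650δ² = 1223.04.
That is, 650δ² + 650δ − 1223.04 = 0, a quadratic in δ.
By the quadratic formula (taking the positive root), δ = (−650 + √3602404.00) / 1300 ≈ 0.9600.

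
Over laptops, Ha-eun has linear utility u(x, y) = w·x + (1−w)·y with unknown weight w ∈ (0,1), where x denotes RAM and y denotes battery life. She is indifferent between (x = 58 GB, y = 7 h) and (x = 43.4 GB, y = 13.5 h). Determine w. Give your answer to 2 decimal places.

w = 0.31

Equating utilities: w·58 + (1−w)·7 = w·43.4 + (1−w)·13.5.
Rearranging, 14.6·w − 6.5·(1−w) = 0.
Hence w = 6.5/(14.6+6.5) = 6.5/21.1 = 0.31.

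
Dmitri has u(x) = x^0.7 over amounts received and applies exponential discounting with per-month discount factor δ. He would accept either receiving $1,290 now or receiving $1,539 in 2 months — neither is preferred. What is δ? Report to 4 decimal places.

δ ≈ 0.9401

The payoff in 2 months is discounted by δ^2, so u(1290) = δ^2·u(1539) and δ^2 = u(1290)/u(1539).
Since u(x) = x^0.7, δ^2 = (1290/1539)^0.7 = 0.83821^0.7 = 0.88378.
Taking the square root: δ = 0.88378^(1/2) ≈ 0.9401.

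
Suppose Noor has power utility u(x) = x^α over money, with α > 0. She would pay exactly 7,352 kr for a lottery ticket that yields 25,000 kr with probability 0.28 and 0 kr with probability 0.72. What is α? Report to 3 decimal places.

The lottery's expected utility is 0.28·u(25000) + 0.72·u(0) = 0.28·25000^α (since u(0) = 0 for α > 0).
Indifference: 7352^α = 0.28·25000^α, so (7352/25000)^α = 0.28.
Take logs: α = ln 0.28 / ln(7352/25000) ≈ 1.04009.

α ≈ 1.040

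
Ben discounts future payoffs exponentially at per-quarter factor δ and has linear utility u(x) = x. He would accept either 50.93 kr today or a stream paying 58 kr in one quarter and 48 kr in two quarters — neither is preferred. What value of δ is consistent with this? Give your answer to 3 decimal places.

Present value of the stream is 58·δ + 48·δ². Indifference gives 58δ + 48δ² = 50.93.
Rearranged: 48δ² + 58δ − 50.93 = 0.
By the quadratic formula (taking the positive root), δ = (−58 + √13142.56) / 96 ≈ 0.590.

δ ≈ 0.590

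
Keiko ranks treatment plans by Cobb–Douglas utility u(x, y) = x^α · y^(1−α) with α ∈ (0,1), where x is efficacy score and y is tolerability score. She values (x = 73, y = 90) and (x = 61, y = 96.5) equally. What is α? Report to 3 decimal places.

α ≈ 0.280

The Cobb–Douglas utilities coincide, so 73^α·90^(1−α) = 61^α·96.5^(1−α).
(73/61)^α = (96.5/90)^(1−α); take logs: α·ln(73/61) = (1−α)·ln(96.5/90), i.e. α·0.179586 = (1−α)·0.069733.
With A = 0.179586 and B = 0.069733: α·A = (1−α)·B, so α = B/(A+B) = 0.069733/0.249319 ≈ 0.280.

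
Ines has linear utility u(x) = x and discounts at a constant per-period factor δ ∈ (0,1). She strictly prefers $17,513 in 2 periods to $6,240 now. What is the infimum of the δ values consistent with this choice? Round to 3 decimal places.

δ > 0.597

Under u(x) = x this choice says 6240 < δ^2·17513.
Dividing by 17513: δ^2 > 0.35631. Both sides are positive, so the square root keeps the direction.
δ > 0.35631^(1/2) = 0.597.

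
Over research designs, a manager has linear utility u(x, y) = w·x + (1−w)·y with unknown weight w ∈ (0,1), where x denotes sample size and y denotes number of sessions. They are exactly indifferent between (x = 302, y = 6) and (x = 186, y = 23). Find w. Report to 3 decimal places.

w = 0.128

u(302,6) = u(186,23) means w·302 + (1−w)·6 = w·186 + (1−w)·23.
w·(302−186) = (1−w)·(23−6), i.e. w·116 = (1−w)·17.
So w/(1−w) = 17/116 = 0.1466, giving w = 17/(116+17) = 0.128.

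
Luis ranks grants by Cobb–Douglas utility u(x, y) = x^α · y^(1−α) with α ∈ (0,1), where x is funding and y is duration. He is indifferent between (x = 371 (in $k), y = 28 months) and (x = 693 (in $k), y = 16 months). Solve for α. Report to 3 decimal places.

α ≈ 0.472

The Cobb–Douglas utilities coincide, so 371^α·28^(1−α) = 693^α·16^(1−α).
(371/693)^α = (16/28)^(1−α); take logs: α·ln(371/693) = (1−α)·ln(16/28), i.e. α·-0.624828 = (1−α)·-0.559616.
So α/(1−α) = (-0.559616)/(-0.624828) = 0.895632, and α = 0.895632/1.895632 ≈ 0.472.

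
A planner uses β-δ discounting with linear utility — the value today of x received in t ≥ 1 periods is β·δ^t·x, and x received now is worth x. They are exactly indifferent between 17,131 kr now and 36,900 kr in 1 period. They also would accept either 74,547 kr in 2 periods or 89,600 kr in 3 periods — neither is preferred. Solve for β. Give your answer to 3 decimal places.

β ≈ 0.558

From the later pair, β·δ^2·74547 = β·δ^3·89600; dividing through, δ = 74547/89600 = 0.83200.
The first indifference: 17131 = β·δ·36900, so β = 17131/(δ·36900) = 17131/(0.83200·36900) ≈ 0.558.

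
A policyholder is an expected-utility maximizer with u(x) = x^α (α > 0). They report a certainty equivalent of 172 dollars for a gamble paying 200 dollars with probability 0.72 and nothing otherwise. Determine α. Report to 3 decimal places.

α ≈ 2.178

EU(lottery) = 0.72·200^α + 0.28·0 = 0.72·200^α.
Setting u(172) equal to that: 172^α = 0.72·200^α ⇒ (172/200)^α = 0.72.
Take logs: α = ln 0.72 / ln(172/200) ≈ 2.17808.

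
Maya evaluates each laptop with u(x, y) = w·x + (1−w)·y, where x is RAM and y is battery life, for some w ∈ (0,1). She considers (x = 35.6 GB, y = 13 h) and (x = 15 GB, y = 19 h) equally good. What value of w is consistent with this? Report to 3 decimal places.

Indifference: w·35.6 + (1−w)·13 = w·15 + (1−w)·19.
Rearranging, 20.6·w − 6·(1−w) = 0.
The marginal rate of substitution is 6/20.6, so w = 6/(20.6+6) = 0.226.

w = 0.226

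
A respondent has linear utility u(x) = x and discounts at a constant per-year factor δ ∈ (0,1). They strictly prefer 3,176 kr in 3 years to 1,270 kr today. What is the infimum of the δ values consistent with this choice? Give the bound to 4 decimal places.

The preference means 1270 < δ^3·3176.
So δ^3 > 1270/3176 = 0.39987; taking the cube root of both positive sides preserves the inequality.
δ > 0.39987^(1/3) = 0.7367.

δ > 0.7367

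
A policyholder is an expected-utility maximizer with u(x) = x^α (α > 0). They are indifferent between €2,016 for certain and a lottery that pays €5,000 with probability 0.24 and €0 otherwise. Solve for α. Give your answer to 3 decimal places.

α ≈ 1.571

Since u(0) = 0, the lottery's EU is 0.24·5000^α.
Setting u(2016) equal to that: 2016^α = 0.24·5000^α ⇒ (2016/5000)^α = 0.24.
Taking logs: α·ln(2016/5000) = ln(0.24), so α = -1.427116 / -0.908323 ≈ 1.571.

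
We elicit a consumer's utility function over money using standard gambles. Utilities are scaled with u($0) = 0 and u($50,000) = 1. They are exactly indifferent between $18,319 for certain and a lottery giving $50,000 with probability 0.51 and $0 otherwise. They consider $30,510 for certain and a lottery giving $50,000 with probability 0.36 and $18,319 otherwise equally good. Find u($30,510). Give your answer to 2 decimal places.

The first gamble pins u($18,319): it must equal 0.51·1 + 0.49·0 = 0.51.
Then u($30,510) = 0.36·u($50,000) + 0.64·u($18,319) = 0.36·1.00 + 0.64·0.51 = 0.6864.

0.69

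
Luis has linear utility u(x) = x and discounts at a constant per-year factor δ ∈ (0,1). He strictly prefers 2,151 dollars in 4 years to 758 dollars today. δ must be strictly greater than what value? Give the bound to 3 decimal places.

Under u(x) = x this choice says 758 < δ^4·2151.
Hence δ^4 > 758/2151 = 0.35239, and x ↦ x^(1/4) is increasing on (0,∞).
δ > (758/2151)^(1/4) ≈ 0.770.

δ > 0.770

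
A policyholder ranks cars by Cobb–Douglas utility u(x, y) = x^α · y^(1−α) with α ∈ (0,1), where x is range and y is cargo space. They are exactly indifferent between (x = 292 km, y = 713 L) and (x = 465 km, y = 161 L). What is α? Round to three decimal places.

α ≈ 0.762

Set the two utilities equal: 292^α·713^(1−α) = 465^α·161^(1−α).
Taking logs: α·ln 292 + (1−α)·ln 713 = α·ln 465 + (1−α)·ln 161, i.e. α·-0.465284 = (1−α)·-1.488077.
With A = -0.465284 and B = -1.488077: α·A = (1−α)·B, so α = B/(A+B) = -1.488077/-1.953361 ≈ 0.762.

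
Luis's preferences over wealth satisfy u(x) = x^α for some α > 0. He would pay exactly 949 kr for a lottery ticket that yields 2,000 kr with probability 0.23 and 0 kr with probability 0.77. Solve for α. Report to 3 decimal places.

α ≈ 1.971

EU(lottery) = 0.23·2000^α + 0.77·0 = 0.23·2000^α.
Equating: 949^α = 0.23·2000^α, i.e. 0.4745^α = 0.23.
Taking logs: α·ln(949/2000) = ln(0.23), so α = -1.469676 / -0.745494 ≈ 1.971.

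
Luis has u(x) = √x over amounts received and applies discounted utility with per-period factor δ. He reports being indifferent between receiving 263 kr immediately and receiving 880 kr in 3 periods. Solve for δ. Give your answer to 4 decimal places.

Equating discounted utilities: u(263) = δ^3·u(880) ⇒ δ^3 = u(263)/u(880).
Since u(x) = √x, δ^3 = √(263/880) = 0.54668.
Hence δ = (0.54668)^(1/3) = 0.817671.

δ ≈ 0.8177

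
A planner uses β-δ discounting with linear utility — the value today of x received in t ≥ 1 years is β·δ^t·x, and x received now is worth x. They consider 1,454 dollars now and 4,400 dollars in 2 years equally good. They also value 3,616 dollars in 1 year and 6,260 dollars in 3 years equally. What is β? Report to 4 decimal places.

β ≈ 0.5721

Both payoffs in the second observation are in the future, so β drops out: δ^1·3616 = δ^3·6260 ⇒ δ^2 = 3616/6260 = 0.57764, so δ = 0.76002.
Now use the now-vs-future pair: 1454 = β·δ^2·4400 gives β = 1454/(0.57764·4400) ≈ 0.5721.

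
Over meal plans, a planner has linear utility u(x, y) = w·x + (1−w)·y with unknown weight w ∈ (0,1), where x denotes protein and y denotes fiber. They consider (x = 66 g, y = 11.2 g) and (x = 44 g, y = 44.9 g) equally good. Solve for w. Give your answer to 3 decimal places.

Equating utilities: w·66 + (1−w)·11.2 = w·44 + (1−w)·44.9.
w·(66−44) = (1−w)·(44.9−11.2), i.e. w·22 = (1−w)·33.7.
So w/(1−w) = 33.7/22 = 1.5318, giving w = 33.7/(22+33.7) = 0.605.

w = 0.605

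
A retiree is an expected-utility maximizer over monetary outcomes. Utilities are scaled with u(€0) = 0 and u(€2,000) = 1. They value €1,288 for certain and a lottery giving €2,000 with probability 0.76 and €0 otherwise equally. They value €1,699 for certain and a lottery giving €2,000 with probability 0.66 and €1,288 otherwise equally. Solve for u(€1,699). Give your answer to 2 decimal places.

The first gamble pins u(€1,288): it must equal 0.76·1 + 0.24·0 = 0.76.
The second indifference gives u(€1,699) = 0.66·u(€2,000) + 0.34·u(€1,288) = 0.66·1.00 + 0.34·0.76 = 0.9184.

0.92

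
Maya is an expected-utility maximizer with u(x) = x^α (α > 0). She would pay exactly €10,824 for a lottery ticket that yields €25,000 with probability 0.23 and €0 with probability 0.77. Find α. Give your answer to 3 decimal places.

Since u(0) = 0, the lottery's EU is 0.23·25000^α.
Setting u(10824) equal to that: 10824^α = 0.23·25000^α ⇒ (10824/25000)^α = 0.23.
Taking logs: α·ln(10824/25000) = ln(0.23), so α = -1.469676 / -0.837110 ≈ 1.756.

α ≈ 1.756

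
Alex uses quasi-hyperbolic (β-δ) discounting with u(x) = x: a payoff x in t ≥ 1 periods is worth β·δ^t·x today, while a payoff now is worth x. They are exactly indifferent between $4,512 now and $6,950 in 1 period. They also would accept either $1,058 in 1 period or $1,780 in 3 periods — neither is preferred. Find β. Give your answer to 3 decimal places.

From the later pair, β·δ^1·1058 = β·δ^3·1780; dividing through, δ^2 = 1058/1780 = 0.59438, so δ = 0.77096.
Now use the now-vs-future pair: 4512 = β·δ·6950 gives β = 4512/(0.77096·6950) ≈ 0.842.

β ≈ 0.842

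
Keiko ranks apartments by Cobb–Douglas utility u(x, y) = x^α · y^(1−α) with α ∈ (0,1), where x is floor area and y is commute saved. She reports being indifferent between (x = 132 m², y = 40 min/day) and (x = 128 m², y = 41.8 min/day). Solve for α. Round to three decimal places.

The Cobb–Douglas utilities coincide, so 132^α·40^(1−α) = 128^α·41.8^(1−α).
(132/128)^α = (41.8/40)^(1−α); take logs: α·ln(132/128) = (1−α)·ln(41.8/40), i.e. α·0.030772 = (1−α)·0.044017.
So α/(1−α) = (0.044017)/(0.030772) = 1.430424, and α = 1.430424/2.430424 ≈ 0.589.

α ≈ 0.589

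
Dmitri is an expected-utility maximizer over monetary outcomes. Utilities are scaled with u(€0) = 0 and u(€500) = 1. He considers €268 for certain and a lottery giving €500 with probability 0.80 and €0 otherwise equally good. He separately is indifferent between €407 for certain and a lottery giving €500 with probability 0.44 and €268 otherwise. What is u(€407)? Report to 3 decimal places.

The first gamble pins u(€268): it must equal 0.80·1 + 0.20·0 = 0.80.
The second indifference gives u(€407) = 0.44·u(€500) + 0.56·u(€268) = 0.44·1.00 + 0.56·0.80 = 0.8880.

0.888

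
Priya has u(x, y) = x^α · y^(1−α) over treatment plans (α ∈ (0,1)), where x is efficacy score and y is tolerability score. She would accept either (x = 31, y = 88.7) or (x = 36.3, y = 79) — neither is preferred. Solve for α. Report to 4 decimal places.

Indifference: 31^α · 88.7^(1−α) = 36.3^α · 79^(1−α).
(31/36.3)^α = (79/88.7)^(1−α); take logs: α·ln(31/36.3) = (1−α)·ln(79/88.7), i.e. α·-0.1578305 = (1−α)·-0.1158120.
Thus α·(-0.2736425) = -0.1158120, so α = -0.1158120/-0.2736425 ≈ 0.4232.

α ≈ 0.4232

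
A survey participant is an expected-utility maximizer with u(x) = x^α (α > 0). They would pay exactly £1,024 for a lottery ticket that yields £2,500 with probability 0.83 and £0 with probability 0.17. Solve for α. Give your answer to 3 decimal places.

The lottery's expected utility is 0.83·u(2500) + 0.17·u(0) = 0.83·2500^α (since u(0) = 0 for α > 0).
Equating: 1024^α = 0.83·2500^α, i.e. 0.4096^α = 0.83.
Taking logs: α·ln(1024/2500) = ln(0.83), so α = -0.186330 / -0.892574 ≈ 0.209.

α ≈ 0.209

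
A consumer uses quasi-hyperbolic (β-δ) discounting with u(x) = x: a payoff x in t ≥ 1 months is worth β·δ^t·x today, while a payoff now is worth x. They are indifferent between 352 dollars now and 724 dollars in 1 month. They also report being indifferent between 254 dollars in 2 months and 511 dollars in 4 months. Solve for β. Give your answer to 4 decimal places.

From the later pair, β·δ^2·254 = β·δ^4·511; dividing through, δ^2 = 254/511 = 0.49706, so δ = 0.70503.
Now use the now-vs-future pair: 352 = β·δ·724 gives β = 352/(0.70503·724) ≈ 0.6896.

β ≈ 0.6896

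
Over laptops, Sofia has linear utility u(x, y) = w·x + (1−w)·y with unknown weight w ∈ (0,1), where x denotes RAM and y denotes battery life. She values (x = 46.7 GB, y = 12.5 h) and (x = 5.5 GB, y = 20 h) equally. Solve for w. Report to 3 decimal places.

w = 0.154

Indifference: w·46.7 + (1−w)·12.5 = w·5.5 + (1−w)·20.
Collecting terms: w·41.2 = (1−w)·7.5.
So w/(1−w) = 7.5/41.2 = 0.1820, giving w = 7.5/(41.2+7.5) = 0.154.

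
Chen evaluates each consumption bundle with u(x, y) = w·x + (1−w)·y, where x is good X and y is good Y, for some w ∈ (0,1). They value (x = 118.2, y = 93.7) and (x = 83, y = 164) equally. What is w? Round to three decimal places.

w = 0.666

u(118.2,93.7) = u(83,164) means w·118.2 + (1−w)·93.7 = w·83 + (1−w)·164.
w·(118.2−83) = (1−w)·(164−93.7), i.e. w·35.2 = (1−w)·70.3.
The marginal rate of substitution is 70.3/35.2, so w = 70.3/(35.2+70.3) = 0.666.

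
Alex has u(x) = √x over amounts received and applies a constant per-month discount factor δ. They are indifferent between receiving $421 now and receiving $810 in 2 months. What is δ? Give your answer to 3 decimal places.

Equating discounted utilities: u(421) = δ^2·u(810) ⇒ δ^2 = u(421)/u(810).
Since u(x) = √x, δ^2 = √(421/810) = 0.72094.
So δ = 0.72094^(1/2) ≈ 0.849.

δ ≈ 0.849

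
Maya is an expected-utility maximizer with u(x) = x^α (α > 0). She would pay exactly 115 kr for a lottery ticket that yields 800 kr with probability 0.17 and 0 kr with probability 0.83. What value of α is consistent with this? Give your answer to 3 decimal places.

α ≈ 0.914

The lottery's expected utility is 0.17·u(800) + 0.83·u(0) = 0.17·800^α (since u(0) = 0 for α > 0).
Indifference: 115^α = 0.17·800^α, so (115/800)^α = 0.17.
Take logs: α = ln 0.17 / ln(115/800) ≈ 0.91353.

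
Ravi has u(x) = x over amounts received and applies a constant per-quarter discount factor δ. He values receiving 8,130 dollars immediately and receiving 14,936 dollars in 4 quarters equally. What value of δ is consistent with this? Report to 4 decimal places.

δ ≈ 0.8589

The payoff in 4 quarters is discounted by δ^4, so u(8130) = δ^4·u(14936) and δ^4 = u(8130)/u(14936).
With u(x) = x: δ^4 = 8130/14936 = 0.54432.
So δ = 0.54432^(1/4) ≈ 0.8589.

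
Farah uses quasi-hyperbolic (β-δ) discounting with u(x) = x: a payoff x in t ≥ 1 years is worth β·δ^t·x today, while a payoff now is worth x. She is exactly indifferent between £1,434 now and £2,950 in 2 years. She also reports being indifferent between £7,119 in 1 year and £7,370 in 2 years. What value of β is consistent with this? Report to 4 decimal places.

β ≈ 0.5210

From the later pair, β·δ^1·7119 = β·δ^2·7370; dividing through, δ = 7119/7370 = 0.96594.
Now use the now-vs-future pair: 1434 = β·δ^2·2950 gives β = 1434/(0.93305·2950) ≈ 0.5210.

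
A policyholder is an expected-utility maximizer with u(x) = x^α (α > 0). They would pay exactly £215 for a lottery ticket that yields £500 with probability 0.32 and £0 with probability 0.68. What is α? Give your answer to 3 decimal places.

α ≈ 1.350

EU(lottery) = 0.32·500^α + 0.68·0 = 0.32·500^α.
Indifference: 215^α = 0.32·500^α, so (215/500)^α = 0.32.
Taking logs: α·ln(215/500) = ln(0.32), so α = -1.139434 / -0.843970 ≈ 1.350.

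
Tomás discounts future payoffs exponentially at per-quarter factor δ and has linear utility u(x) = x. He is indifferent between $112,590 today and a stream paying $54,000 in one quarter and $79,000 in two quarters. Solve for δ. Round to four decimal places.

Present value of the stream is 54000·δ + 79000·δ². Indifference gives 54000δ + 79000δ² = 112590.
So 79000δ² + 54000δ − 112590 = 0.
The positive root is δ = [−54000 + √(54000² + 4·79000·112590)] / (2·79000) = (−54000 + 196200.000)/158000 ≈ 0.9000.

δ ≈ 0.9000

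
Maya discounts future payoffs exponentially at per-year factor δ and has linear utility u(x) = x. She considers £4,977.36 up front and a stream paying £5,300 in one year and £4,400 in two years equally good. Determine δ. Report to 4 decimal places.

δ ≈ 0.6200

The stream is worth 5300δ + 4400δ² today, so 5300δ + 4400δ² = 4977.36.
That is, 4400δ² + 5300δ − 4977.36 = 0, a quadratic in δ.
The positive root is δ = [−5300 + √(5300² + 4·4400·4977.36)] / (2·4400) = (−5300 + 10756.000)/8800 ≈ 0.6200.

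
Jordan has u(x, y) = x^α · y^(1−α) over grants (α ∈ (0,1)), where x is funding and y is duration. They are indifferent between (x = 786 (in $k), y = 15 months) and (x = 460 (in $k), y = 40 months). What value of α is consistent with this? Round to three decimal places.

α ≈ 0.647

Indifference: 786^α · 15^(1−α) = 460^α · 40^(1−α).
Taking logs: α·ln 786 + (1−α)·ln 15 = α·ln 460 + (1−α)·ln 40, i.e. α·0.535730 = (1−α)·0.980829.
With A = 0.535730 and B = 0.980829: α·A = (1−α)·B, so α = B/(A+B) = 0.980829/1.516559 ≈ 0.647.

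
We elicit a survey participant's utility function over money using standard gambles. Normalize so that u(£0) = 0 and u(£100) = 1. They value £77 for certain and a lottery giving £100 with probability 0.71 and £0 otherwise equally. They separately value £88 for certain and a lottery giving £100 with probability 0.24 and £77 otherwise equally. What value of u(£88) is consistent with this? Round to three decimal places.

The first gamble pins u(£77): it must equal 0.71·1 + 0.29·0 = 0.71.
Then u(£88) = 0.24·u(£100) + 0.76·u(£77) = 0.24·1.00 + 0.76·0.71 = 0.7796.

0.780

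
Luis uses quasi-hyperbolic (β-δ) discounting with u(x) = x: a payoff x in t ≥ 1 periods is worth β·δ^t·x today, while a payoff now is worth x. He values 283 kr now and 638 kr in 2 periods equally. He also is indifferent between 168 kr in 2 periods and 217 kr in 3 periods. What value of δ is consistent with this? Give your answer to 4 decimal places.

Both payoffs in the second observation are in the future, so β drops out: δ^2·168 = δ^3·217 ⇒ δ = 168/217 = 0.77419.

δ ≈ 0.7742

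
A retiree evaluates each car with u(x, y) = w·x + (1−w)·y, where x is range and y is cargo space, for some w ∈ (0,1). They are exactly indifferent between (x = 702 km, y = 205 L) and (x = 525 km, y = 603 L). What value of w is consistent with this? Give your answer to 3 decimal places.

u(702,205) = u(525,603) means w·702 + (1−w)·205 = w·525 + (1−w)·603.
Rearranging, 177·w − 398·(1−w) = 0.
The marginal rate of substitution is 398/177, so w = 398/(177+398) = 0.692.

w = 0.692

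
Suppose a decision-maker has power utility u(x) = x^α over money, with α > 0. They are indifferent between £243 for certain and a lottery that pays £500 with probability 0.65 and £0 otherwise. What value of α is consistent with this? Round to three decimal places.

α ≈ 0.597

The lottery's expected utility is 0.65·u(500) + 0.35·u(0) = 0.65·500^α (since u(0) = 0 for α > 0).
Equating: 243^α = 0.65·500^α, i.e. 0.4860^α = 0.65.
Taking logs: α·ln(243/500) = ln(0.65), so α = -0.430783 / -0.721547 ≈ 0.597.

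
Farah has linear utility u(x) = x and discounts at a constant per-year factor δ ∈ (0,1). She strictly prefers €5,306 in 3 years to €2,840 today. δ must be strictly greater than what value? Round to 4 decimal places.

δ > 0.8119

The preference means 2840 < δ^3·5306.
Hence δ^3 > 2840/5306 = 0.53524, and x ↦ x^(1/3) is increasing on (0,∞).
δ > 0.53524^(1/3) = 0.8119.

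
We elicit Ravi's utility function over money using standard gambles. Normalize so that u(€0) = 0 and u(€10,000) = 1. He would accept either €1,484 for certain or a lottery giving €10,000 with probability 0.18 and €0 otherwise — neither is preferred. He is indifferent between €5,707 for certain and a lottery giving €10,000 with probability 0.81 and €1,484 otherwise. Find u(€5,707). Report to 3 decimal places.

From the first indifference, u(€1,484) = 0.18·u(€10,000) + 0.82·u(€0) = 0.18·1 + 0.82·0 = 0.18.
Then u(€5,707) = 0.81·u(€10,000) + 0.19·u(€1,484) = 0.81·1.00 + 0.19·0.18 = 0.8442.

0.844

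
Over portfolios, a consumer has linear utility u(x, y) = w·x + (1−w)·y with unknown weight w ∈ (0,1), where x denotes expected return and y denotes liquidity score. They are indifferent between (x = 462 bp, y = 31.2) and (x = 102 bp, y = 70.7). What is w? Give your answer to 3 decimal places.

Indifference: w·462 + (1−w)·31.2 = w·102 + (1−w)·70.7.
Rearranging, 360·w − 39.5·(1−w) = 0.
Hence w = 39.5/(360+39.5) = 39.5/399.5 = 0.099.

w = 0.099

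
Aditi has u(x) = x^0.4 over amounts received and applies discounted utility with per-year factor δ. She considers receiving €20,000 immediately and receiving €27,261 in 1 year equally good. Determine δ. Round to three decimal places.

Equating discounted utilities: u(20000) = δ·u(27261) ⇒ δ = u(20000)/u(27261).
With u(x) = x^0.4: δ = 20000^0.4/27261^0.4 = (20000/27261)^0.4 = 0.88348.

δ ≈ 0.883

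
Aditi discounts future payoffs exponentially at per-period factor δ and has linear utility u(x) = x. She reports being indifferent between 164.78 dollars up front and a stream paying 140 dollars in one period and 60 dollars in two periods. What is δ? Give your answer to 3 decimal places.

Present value of the stream is 140·δ + 60·δ². Indifference gives 140δ + 60δ² = 164.78.
So 60δ² + 140δ − 164.78 = 0.
By the quadratic formula (taking the positive root), δ = (−140 + √59147.20) / 120 ≈ 0.860.

δ ≈ 0.860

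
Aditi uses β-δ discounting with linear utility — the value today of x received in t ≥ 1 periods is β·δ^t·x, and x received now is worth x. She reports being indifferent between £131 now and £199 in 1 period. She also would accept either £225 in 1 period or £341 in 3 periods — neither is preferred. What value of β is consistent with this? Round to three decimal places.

From the later pair, β·δ^1·225 = β·δ^3·341; dividing through, δ^2 = 225/341 = 0.65982, so δ = 0.81230.
The first indifference: 131 = β·δ·199, so β = 131/(δ·199) = 131/(0.81230·199) ≈ 0.810.

β ≈ 0.810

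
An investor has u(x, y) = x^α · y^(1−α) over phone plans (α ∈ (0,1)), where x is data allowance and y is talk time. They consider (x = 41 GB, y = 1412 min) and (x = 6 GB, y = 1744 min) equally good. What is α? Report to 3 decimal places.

Set the two utilities equal: 41^α·1412^(1−α) = 6^α·1744^(1−α).
Taking logs: α·ln 41 + (1−α)·ln 1412 = α·ln 6 + (1−α)·ln 1744, i.e. α·1.921813 = (1−α)·0.211174.
So α/(1−α) = (0.211174)/(1.921813) = 0.109883, and α = 0.109883/1.109883 ≈ 0.099.

α ≈ 0.099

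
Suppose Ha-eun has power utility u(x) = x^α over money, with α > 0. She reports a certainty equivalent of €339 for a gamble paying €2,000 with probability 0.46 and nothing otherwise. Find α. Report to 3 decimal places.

α ≈ 0.438

EU(lottery) = 0.46·2000^α + 0.54·0 = 0.46·2000^α.
Equating: 339^α = 0.46·2000^α, i.e. 0.1695^α = 0.46.
α = ln(0.46) / ln(339/2000) = -0.776529/-1.774902 ≈ 0.438.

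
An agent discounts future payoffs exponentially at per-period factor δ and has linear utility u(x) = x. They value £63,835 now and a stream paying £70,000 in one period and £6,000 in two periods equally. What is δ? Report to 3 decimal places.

Equating present values: 63835 = 70000δ + 6000δ².
That is, 6000δ² + 70000δ − 63835 = 0, a quadratic in δ.
δ = (−70000 + √(70000² + 4·6000·63835)) / (2·6000) = (−70000 + √6432040000.00) / 12000 ≈ 0.850.

δ ≈ 0.850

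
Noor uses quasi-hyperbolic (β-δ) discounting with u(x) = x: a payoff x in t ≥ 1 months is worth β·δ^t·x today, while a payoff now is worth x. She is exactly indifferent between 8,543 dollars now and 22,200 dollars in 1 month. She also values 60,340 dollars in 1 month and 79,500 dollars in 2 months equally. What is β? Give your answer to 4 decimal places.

From the later pair, β·δ^1·60340 = β·δ^2·79500; dividing through, δ = 60340/79500 = 0.75899.
Now use the now-vs-future pair: 8543 = β·δ·22200 gives β = 8543/(0.75899·22200) ≈ 0.5070.

β ≈ 0.5070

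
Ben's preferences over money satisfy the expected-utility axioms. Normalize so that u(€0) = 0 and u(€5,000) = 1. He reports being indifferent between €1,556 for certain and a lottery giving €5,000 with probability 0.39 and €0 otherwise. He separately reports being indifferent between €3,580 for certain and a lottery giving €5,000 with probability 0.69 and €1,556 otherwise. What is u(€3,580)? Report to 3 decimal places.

0.811

From the first indifference, u(€1,556) = 0.39·u(€5,000) + 0.61·u(€0) = 0.39·1 + 0.61·0 = 0.39.
The second indifference gives u(€3,580) = 0.69·u(€5,000) + 0.31·u(€1,556) = 0.69·1.00 + 0.31·0.39 = 0.8109.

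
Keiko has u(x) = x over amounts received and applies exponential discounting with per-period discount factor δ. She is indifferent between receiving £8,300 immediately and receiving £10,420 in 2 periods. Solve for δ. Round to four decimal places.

δ ≈ 0.8925

The payoff in 2 periods is discounted by δ^2, so u(8300) = δ^2·u(10420) and δ^2 = u(8300)/u(10420).
With u(x) = x: δ^2 = 8300/10420 = 0.79655.
So δ = 0.79655^(1/2) ≈ 0.8925.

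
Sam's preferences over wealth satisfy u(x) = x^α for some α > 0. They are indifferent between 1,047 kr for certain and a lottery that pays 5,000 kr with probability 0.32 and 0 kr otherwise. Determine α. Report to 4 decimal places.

Since u(0) = 0, the lottery's EU is 0.32·5000^α.
Equating: 1047^α = 0.32·5000^α, i.e. 0.2094^α = 0.32.
α = ln(0.32) / ln(1047/5000) = -1.1394343/-1.5635090 ≈ 0.7288.

α ≈ 0.7288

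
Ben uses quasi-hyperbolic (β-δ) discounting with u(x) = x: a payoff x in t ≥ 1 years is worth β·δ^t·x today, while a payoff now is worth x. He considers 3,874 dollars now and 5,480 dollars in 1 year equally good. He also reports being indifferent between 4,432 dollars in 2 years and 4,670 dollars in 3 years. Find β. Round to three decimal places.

The second indifference involves only future payoffs, so β cancels: β·δ^2·4432 = β·δ^3·4670, giving δ = 4432/4670 = 0.94904.
Substituting δ into 3874 = β·δ·5480: β = 3874/(5200.719) ≈ 0.745.

β ≈ 0.745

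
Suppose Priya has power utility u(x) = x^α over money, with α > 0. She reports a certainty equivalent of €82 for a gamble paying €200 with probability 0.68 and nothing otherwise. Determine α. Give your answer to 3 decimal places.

α ≈ 0.433

The lottery's expected utility is 0.68·u(200) + 0.32·u(0) = 0.68·200^α (since u(0) = 0 for α > 0).
Setting u(82) equal to that: 82^α = 0.68·200^α ⇒ (82/200)^α = 0.68.
α = ln(0.68) / ln(82/200) = -0.385662/-0.891598 ≈ 0.433.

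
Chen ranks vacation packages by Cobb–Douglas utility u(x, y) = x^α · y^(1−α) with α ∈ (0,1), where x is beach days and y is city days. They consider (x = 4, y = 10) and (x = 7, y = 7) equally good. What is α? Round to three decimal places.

α ≈ 0.389

Set the two utilities equal: 4^α·10^(1−α) = 7^α·7^(1−α).
Taking logs: α·ln 4 + (1−α)·ln 10 = α·ln 7 + (1−α)·ln 7, i.e. α·-0.559616 = (1−α)·-0.356675.
Thus α·(-0.916291) = -0.356675, so α = -0.356675/-0.916291 ≈ 0.389.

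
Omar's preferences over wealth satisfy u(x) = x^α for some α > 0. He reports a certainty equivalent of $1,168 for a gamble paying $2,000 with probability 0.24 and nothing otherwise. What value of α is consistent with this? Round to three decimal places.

α ≈ 2.653

EU(lottery) = 0.24·2000^α + 0.76·0 = 0.24·2000^α.
Indifference: 1168^α = 0.24·2000^α, so (1168/2000)^α = 0.24.
α = ln(0.24) / ln(1168/2000) = -1.427116/-0.537854 ≈ 2.653.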